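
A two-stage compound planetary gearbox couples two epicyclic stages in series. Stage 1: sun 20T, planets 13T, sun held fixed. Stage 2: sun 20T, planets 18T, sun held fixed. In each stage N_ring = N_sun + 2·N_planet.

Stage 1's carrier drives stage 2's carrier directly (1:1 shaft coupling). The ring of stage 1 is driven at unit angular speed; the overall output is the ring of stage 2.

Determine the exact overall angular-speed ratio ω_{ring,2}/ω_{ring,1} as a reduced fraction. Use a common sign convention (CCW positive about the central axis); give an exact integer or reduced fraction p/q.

Stage 1: N_ring = 20 + 2·13 = 46
Stage 1: 20(ω_s−ω_c) = −46(ω_r−ω_c),  ω_s=0, ω_r=1
Stage 1: 20(0−ω_c) = −46(1−ω_c)  ⇒  66ω_c = 46  ⇒  ω_c = 23/33
  ⇒ ω_c¹/ω_r¹ = 23/33
Stage 2: N_ring = 20 + 2·18 = 56
Stage 2: 20(ω_s−ω_c) = −56(ω_r−ω_c),  ω_s=0, ω_c=1
Stage 2: ω_r = 1 − (20/56)(0−1) = 19/14
  ⇒ ω_r²/ω_c² = 19/14
Coupling ω_c² = ω_c¹ ⇒ overall = 23/33 × 19/14 = 437/462

437/462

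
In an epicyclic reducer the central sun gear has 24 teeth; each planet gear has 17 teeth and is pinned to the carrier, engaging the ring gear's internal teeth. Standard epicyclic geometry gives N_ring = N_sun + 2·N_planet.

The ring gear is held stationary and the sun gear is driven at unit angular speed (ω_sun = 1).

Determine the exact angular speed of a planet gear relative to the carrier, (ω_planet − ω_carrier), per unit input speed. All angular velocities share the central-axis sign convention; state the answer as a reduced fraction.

N_ring = 24 + 2·17 = 58
24(ω_s−ω_c) = −58(ω_r−ω_c),  ω_r=0, ω_s=1
24(1−ω_c) = −58(0−ω_c)  ⇒  82ω_c = 24  ⇒  ω_c = 12/41
sun–planet: 24·(1−12/41) = −17·(ω_p−ω_c)  ⇒  ω_p−ω_c = −(24/17)·(29/41) = -696/697

-696/697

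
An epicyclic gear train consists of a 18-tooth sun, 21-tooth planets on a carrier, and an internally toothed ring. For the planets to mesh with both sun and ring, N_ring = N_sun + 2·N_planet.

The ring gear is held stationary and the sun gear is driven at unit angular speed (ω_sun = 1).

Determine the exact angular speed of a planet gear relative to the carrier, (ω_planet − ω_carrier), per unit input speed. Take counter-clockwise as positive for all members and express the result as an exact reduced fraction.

N_ring = 18 + 2·21 = 60
18(ω_s−ω_c) = −60(ω_r−ω_c),  ω_r=0, ω_s=1
18(1−ω_c) = −60(0−ω_c)  ⇒  78ω_c = 18  ⇒  ω_c = 3/13
sun–planet: 18·(1−3/13) = −21·(ω_p−ω_c)  ⇒  ω_p−ω_c = −(18/21)·(10/13) = -60/91

-60/91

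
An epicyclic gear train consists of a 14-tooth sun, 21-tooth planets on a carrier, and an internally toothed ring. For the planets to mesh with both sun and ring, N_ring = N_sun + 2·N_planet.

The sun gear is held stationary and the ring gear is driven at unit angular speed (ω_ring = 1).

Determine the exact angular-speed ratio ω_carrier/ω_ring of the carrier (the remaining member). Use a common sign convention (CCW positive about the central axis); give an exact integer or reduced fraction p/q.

N_ring = 14 + 2·21 = 56
14(ω_s−ω_c) = −56(ω_r−ω_c),  ω_s=0, ω_r=1
14(0−ω_c) = −56(1−ω_c)  ⇒  70ω_c = 56  ⇒  ω_c = 4/5
ω_c/ω_r = 4/5

4/5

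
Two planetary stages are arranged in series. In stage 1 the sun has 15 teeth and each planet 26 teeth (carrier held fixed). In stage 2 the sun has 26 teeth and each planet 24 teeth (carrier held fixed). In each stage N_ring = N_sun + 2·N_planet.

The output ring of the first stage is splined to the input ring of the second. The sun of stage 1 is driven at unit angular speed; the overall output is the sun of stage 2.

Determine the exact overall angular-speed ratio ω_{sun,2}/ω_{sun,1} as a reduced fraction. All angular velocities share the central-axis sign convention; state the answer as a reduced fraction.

Stage 1: N_ring = 15 + 2·26 = 67
Stage 1: 15(ω_s−ω_c) = −67(ω_r−ω_c),  ω_c=0, ω_s=1
Stage 1: ω_r = 0 − (15/67)(1−0) = -15/67
  ⇒ ω_r¹/ω_s¹ = -15/67
Stage 2: N_ring = 26 + 2·24 = 74
Stage 2: 26(ω_s−ω_c) = −74(ω_r−ω_c),  ω_c=0, ω_r=1
Stage 2: ω_s = 0 − (74/26)(1−0) = -37/13
  ⇒ ω_s²/ω_r² = -37/13
Coupling ω_r² = ω_r¹ ⇒ overall = -15/67 × -37/13 = 555/871

555/871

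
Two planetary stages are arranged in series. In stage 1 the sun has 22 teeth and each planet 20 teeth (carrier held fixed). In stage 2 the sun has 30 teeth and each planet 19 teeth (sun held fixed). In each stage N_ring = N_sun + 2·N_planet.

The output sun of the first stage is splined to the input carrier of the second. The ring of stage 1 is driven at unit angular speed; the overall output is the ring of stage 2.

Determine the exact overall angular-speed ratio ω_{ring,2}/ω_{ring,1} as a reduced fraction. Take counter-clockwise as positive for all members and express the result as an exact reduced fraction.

-1519/374

Stage 1: N_ring = 22 + 2·20 = 62
Stage 1: 22(ω_s−ω_c) = −62(ω_r−ω_c),  ω_c=0, ω_r=1
Stage 1: ω_s = 0 − (62/22)(1−0) = -31/11
  ⇒ ω_s¹/ω_r¹ = -31/11
Stage 2: N_ring = 30 + 2·19 = 68
Stage 2: 30(ω_s−ω_c) = −68(ω_r−ω_c),  ω_s=0, ω_c=1
Stage 2: ω_r = 1 − (30/68)(0−1) = 49/34
  ⇒ ω_r²/ω_c² = 49/34
Coupling ω_c² = ω_s¹ ⇒ overall = -31/11 × 49/34 = -1519/374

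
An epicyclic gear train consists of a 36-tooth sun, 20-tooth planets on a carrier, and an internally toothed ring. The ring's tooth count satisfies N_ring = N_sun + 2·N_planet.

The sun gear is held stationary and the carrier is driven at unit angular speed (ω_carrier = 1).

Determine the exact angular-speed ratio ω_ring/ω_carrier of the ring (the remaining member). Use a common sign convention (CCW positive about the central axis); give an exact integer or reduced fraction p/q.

28/19

N_ring = 36 + 2·20 = 76
36(ω_s−ω_c) = −76(ω_r−ω_c),  ω_s=0, ω_c=1
ω_r = 1 − (36/76)(0−1) = 28/19
ω_r/ω_c = 28/19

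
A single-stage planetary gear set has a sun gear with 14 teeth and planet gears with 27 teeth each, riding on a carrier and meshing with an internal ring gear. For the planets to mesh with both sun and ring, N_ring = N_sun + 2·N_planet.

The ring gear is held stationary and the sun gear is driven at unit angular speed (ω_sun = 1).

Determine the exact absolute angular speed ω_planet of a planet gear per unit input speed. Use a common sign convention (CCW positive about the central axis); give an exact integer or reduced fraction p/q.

-7/27

N_ring = 14 + 2·27 = 68
14(ω_s−ω_c) = −68(ω_r−ω_c),  ω_r=0, ω_s=1
14(1−ω_c) = −68(0−ω_c)  ⇒  82ω_c = 14  ⇒  ω_c = 7/41
sun–planet: 14·(1−7/41) = −27·(ω_p−ω_c)  ⇒  ω_p−ω_c = −(14/27)·(34/41) = -476/1107
ω_p = 7/41 − 476/1107 = -7/27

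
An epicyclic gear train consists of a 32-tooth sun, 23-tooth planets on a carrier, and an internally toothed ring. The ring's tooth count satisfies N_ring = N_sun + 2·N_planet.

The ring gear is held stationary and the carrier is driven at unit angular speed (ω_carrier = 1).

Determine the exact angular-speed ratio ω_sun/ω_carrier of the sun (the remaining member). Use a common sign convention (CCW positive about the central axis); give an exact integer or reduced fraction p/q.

N_ring = 32 + 2·23 = 78
32(ω_s−ω_c) = −78(ω_r−ω_c),  ω_r=0, ω_c=1
ω_s = 1 − (78/32)(0−1) = 55/16
ω_s/ω_c = 55/16

55/16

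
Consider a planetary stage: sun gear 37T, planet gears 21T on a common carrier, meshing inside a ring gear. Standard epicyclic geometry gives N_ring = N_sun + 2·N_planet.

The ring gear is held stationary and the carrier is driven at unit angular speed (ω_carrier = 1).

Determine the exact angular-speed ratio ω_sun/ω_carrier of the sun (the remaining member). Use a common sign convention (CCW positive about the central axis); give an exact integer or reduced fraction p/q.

116/37

N_ring = 37 + 2·21 = 79
37(ω_s−ω_c) = −79(ω_r−ω_c),  ω_r=0, ω_c=1
ω_s = 1 − (79/37)(0−1) = 116/37
ω_s/ω_c = 116/37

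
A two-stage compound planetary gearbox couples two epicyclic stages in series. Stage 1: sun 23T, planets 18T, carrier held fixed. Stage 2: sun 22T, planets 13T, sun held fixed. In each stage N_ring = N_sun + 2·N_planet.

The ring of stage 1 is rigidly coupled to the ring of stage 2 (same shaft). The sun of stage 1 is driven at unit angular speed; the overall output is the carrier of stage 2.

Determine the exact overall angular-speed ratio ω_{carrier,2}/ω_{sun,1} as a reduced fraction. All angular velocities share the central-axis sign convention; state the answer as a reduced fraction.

Stage 1: N_ring = 23 + 2·18 = 59
Stage 1: 23(ω_s−ω_c) = −59(ω_r−ω_c),  ω_c=0, ω_s=1
Stage 1: ω_r = 0 − (23/59)(1−0) = -23/59
  ⇒ ω_r¹/ω_s¹ = -23/59
Stage 2: N_ring = 22 + 2·13 = 48
Stage 2: 22(ω_s−ω_c) = −48(ω_r−ω_c),  ω_s=0, ω_r=1
Stage 2: 22(0−ω_c) = −48(1−ω_c)  ⇒  70ω_c = 48  ⇒  ω_c = 24/35
  ⇒ ω_c²/ω_r² = 24/35
Coupling ω_r² = ω_r¹ ⇒ overall = -23/59 × 24/35 = -552/2065

-552/2065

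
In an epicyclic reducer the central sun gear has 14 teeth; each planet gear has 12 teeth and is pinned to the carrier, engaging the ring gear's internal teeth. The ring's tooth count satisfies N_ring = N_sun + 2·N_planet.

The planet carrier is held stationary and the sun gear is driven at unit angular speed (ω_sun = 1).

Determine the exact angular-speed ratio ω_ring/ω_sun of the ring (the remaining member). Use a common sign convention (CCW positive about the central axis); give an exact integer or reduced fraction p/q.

-7/19

N_ring = 14 + 2·12 = 38
14(ω_s−ω_c) = −38(ω_r−ω_c),  ω_c=0, ω_s=1
ω_r = 0 − (14/38)(1−0) = -7/19
ω_r/ω_s = -7/19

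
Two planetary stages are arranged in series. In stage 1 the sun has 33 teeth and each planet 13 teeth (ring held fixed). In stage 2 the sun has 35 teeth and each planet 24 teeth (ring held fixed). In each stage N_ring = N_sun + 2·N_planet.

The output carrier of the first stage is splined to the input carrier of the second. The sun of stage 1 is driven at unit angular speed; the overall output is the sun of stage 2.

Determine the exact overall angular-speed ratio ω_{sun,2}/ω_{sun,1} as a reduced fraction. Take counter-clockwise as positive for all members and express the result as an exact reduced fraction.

Stage 1: N_ring = 33 + 2·13 = 59
Stage 1: 33(ω_s−ω_c) = −59(ω_r−ω_c),  ω_r=0, ω_s=1
Stage 1: 33(1−ω_c) = −59(0−ω_c)  ⇒  92ω_c = 33  ⇒  ω_c = 33/92
  ⇒ ω_c¹/ω_s¹ = 33/92
Stage 2: N_ring = 35 + 2·24 = 83
Stage 2: 35(ω_s−ω_c) = −83(ω_r−ω_c),  ω_r=0, ω_c=1
Stage 2: ω_s = 1 − (83/35)(0−1) = 118/35
  ⇒ ω_s²/ω_c² = 118/35
Coupling ω_c² = ω_c¹ ⇒ overall = 33/92 × 118/35 = 1947/1610

1947/1610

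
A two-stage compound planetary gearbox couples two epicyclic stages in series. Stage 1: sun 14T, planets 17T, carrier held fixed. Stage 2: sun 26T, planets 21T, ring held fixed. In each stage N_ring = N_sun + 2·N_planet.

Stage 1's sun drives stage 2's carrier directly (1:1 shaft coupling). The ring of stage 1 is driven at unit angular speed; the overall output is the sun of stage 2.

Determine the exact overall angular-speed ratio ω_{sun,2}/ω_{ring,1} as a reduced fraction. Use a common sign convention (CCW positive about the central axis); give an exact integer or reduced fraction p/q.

-1128/91

Stage 1: N_ring = 14 + 2·17 = 48
Stage 1: 14(ω_s−ω_c) = −48(ω_r−ω_c),  ω_c=0, ω_r=1
Stage 1: ω_s = 0 − (48/14)(1−0) = -24/7
  ⇒ ω_s¹/ω_r¹ = -24/7
Stage 2: N_ring = 26 + 2·21 = 68
Stage 2: 26(ω_s−ω_c) = −68(ω_r−ω_c),  ω_r=0, ω_c=1
Stage 2: ω_s = 1 − (68/26)(0−1) = 47/13
  ⇒ ω_s²/ω_c² = 47/13
Coupling ω_c² = ω_s¹ ⇒ overall = -24/7 × 47/13 = -1128/91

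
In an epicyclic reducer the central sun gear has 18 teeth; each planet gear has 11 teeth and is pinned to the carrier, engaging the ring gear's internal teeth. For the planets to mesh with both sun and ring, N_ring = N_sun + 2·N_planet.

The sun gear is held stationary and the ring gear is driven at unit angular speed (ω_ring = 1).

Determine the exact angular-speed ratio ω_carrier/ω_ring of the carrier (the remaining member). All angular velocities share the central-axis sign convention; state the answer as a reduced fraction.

20/29

N_ring = 18 + 2·11 = 40
18(ω_s−ω_c) = −40(ω_r−ω_c),  ω_s=0, ω_r=1
18(0−ω_c) = −40(1−ω_c)  ⇒  58ω_c = 40  ⇒  ω_c = 20/29
ω_c/ω_r = 20/29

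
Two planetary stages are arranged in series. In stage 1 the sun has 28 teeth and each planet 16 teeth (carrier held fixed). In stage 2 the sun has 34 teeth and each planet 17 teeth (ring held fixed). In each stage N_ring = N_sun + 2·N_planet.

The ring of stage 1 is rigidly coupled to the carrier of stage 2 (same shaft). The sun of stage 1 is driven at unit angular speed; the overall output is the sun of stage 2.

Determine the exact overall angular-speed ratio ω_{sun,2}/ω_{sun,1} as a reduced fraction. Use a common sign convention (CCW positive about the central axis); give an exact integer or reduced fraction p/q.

Stage 1: N_ring = 28 + 2·16 = 60
Stage 1: 28(ω_s−ω_c) = −60(ω_r−ω_c),  ω_c=0, ω_s=1
Stage 1: ω_r = 0 − (28/60)(1−0) = -7/15
  ⇒ ω_r¹/ω_s¹ = -7/15
Stage 2: N_ring = 34 + 2·17 = 68
Stage 2: 34(ω_s−ω_c) = −68(ω_r−ω_c),  ω_r=0, ω_c=1
Stage 2: ω_s = 1 − (68/34)(0−1) = 3
  ⇒ ω_s²/ω_c² = 3
Coupling ω_c² = ω_r¹ ⇒ overall = -7/15 × 3 = -7/5

-7/5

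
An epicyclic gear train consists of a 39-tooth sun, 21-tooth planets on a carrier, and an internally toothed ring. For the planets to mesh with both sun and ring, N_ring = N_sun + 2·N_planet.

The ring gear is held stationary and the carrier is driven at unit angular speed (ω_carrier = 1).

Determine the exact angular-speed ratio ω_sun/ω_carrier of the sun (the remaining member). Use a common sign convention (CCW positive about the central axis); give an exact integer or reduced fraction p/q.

40/13

N_ring = 39 + 2·21 = 81
39(ω_s−ω_c) = −81(ω_r−ω_c),  ω_r=0, ω_c=1
ω_s = 1 − (81/39)(0−1) = 40/13
ω_s/ω_c = 40/13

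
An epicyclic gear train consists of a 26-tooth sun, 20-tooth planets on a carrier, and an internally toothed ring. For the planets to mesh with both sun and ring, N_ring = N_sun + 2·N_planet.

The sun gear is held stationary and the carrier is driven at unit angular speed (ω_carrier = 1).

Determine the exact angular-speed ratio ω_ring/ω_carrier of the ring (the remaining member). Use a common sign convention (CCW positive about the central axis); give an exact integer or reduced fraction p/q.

N_ring = 26 + 2·20 = 66
26(ω_s−ω_c) = −66(ω_r−ω_c),  ω_s=0, ω_c=1
ω_r = 1 − (26/66)(0−1) = 46/33
ω_r/ω_c = 46/33

46/33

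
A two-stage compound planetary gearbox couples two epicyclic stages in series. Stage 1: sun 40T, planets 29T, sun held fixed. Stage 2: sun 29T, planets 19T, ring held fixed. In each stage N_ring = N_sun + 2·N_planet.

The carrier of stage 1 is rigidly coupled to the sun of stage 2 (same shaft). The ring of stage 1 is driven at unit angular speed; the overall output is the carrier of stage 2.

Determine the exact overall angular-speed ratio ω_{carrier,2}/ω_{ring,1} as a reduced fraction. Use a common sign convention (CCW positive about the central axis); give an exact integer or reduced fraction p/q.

1421/6624

Stage 1: N_ring = 40 + 2·29 = 98
Stage 1: 40(ω_s−ω_c) = −98(ω_r−ω_c),  ω_s=0, ω_r=1
Stage 1: 40(0−ω_c) = −98(1−ω_c)  ⇒  138ω_c = 98  ⇒  ω_c = 49/69
  ⇒ ω_c¹/ω_r¹ = 49/69
Stage 2: N_ring = 29 + 2·19 = 67
Stage 2: 29(ω_s−ω_c) = −67(ω_r−ω_c),  ω_r=0, ω_s=1
Stage 2: 29(1−ω_c) = −67(0−ω_c)  ⇒  96ω_c = 29  ⇒  ω_c = 29/96
  ⇒ ω_c²/ω_s² = 29/96
Coupling ω_s² = ω_c¹ ⇒ overall = 49/69 × 29/96 = 1421/6624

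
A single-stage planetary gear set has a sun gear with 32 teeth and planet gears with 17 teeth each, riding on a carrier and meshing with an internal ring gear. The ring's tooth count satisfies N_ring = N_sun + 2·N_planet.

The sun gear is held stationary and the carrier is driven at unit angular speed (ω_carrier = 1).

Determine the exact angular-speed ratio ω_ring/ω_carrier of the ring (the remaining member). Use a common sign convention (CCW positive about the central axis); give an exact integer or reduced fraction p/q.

49/33

N_ring = 32 + 2·17 = 66
32(ω_s−ω_c) = −66(ω_r−ω_c),  ω_s=0, ω_c=1
ω_r = 1 − (32/66)(0−1) = 49/33
ω_r/ω_c = 49/33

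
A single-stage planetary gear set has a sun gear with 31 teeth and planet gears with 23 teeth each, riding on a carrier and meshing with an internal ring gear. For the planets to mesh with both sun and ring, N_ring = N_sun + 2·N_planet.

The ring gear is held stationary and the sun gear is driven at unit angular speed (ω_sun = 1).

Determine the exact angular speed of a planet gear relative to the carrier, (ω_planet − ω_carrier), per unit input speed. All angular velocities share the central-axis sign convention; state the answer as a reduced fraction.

N_ring = 31 + 2·23 = 77
31(ω_s−ω_c) = −77(ω_r−ω_c),  ω_r=0, ω_s=1
31(1−ω_c) = −77(0−ω_c)  ⇒  108ω_c = 31  ⇒  ω_c = 31/108
sun–planet: 31·(1−31/108) = −23·(ω_p−ω_c)  ⇒  ω_p−ω_c = −(31/23)·(77/108) = -2387/2484

-2387/2484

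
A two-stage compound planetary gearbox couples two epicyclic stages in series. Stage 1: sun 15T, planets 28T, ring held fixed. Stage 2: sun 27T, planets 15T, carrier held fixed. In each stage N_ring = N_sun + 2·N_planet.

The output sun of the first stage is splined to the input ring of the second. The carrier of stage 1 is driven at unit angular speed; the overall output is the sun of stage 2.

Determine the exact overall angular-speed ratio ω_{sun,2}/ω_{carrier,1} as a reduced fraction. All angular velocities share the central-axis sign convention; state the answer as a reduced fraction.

Stage 1: N_ring = 15 + 2·28 = 71
Stage 1: 15(ω_s−ω_c) = −71(ω_r−ω_c),  ω_r=0, ω_c=1
Stage 1: ω_s = 1 − (71/15)(0−1) = 86/15
  ⇒ ω_s¹/ω_c¹ = 86/15
Stage 2: N_ring = 27 + 2·15 = 57
Stage 2: 27(ω_s−ω_c) = −57(ω_r−ω_c),  ω_c=0, ω_r=1
Stage 2: ω_s = 0 − (57/27)(1−0) = -19/9
  ⇒ ω_s²/ω_r² = -19/9
Coupling ω_r² = ω_s¹ ⇒ overall = 86/15 × -19/9 = -1634/135

-1634/135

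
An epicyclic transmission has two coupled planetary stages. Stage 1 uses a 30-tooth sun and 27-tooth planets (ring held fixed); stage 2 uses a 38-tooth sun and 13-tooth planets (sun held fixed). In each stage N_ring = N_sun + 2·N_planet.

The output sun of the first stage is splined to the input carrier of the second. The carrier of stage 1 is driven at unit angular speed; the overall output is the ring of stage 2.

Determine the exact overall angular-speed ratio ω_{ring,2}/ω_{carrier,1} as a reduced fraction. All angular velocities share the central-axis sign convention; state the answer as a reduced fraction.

969/160

Stage 1: N_ring = 30 + 2·27 = 84
Stage 1: 30(ω_s−ω_c) = −84(ω_r−ω_c),  ω_r=0, ω_c=1
Stage 1: ω_s = 1 − (84/30)(0−1) = 19/5
  ⇒ ω_s¹/ω_c¹ = 19/5
Stage 2: N_ring = 38 + 2·13 = 64
Stage 2: 38(ω_s−ω_c) = −64(ω_r−ω_c),  ω_s=0, ω_c=1
Stage 2: ω_r = 1 − (38/64)(0−1) = 51/32
  ⇒ ω_r²/ω_c² = 51/32
Coupling ω_c² = ω_s¹ ⇒ overall = 19/5 × 51/32 = 969/160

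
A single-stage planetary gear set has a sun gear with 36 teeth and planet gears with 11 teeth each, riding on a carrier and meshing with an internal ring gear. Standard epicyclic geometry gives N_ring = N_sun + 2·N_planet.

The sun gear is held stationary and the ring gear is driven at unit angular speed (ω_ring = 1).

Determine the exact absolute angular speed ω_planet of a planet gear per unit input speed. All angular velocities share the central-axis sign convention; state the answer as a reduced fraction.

29/11

N_ring = 36 + 2·11 = 58
36(ω_s−ω_c) = −58(ω_r−ω_c),  ω_s=0, ω_r=1
36(0−ω_c) = −58(1−ω_c)  ⇒  94ω_c = 58  ⇒  ω_c = 29/47
sun–planet: 36·(0−29/47) = −11·(ω_p−ω_c)  ⇒  ω_p−ω_c = −(36/11)·(-29/47) = 1044/517
ω_p = 29/47 + 1044/517 = 29/11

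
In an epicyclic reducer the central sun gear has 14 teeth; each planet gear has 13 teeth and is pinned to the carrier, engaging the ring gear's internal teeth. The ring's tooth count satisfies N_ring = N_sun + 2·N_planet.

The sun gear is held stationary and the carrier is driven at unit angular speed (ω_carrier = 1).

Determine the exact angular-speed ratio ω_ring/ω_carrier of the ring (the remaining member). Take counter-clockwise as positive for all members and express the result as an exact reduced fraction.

N_ring = 14 + 2·13 = 40
14(ω_s−ω_c) = −40(ω_r−ω_c),  ω_s=0, ω_c=1
ω_r = 1 − (14/40)(0−1) = 27/20
ω_r/ω_c = 27/20

27/20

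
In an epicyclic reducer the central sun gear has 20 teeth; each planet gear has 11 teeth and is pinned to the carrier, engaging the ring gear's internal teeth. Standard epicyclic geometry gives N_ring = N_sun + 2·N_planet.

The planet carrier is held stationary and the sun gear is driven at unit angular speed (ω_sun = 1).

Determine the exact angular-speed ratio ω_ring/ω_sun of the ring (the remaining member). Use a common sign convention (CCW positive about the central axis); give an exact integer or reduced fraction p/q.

-10/21

N_ring = 20 + 2·11 = 42
20(ω_s−ω_c) = −42(ω_r−ω_c),  ω_c=0, ω_s=1
ω_r = 0 − (20/42)(1−0) = -10/21
ω_r/ω_s = -10/21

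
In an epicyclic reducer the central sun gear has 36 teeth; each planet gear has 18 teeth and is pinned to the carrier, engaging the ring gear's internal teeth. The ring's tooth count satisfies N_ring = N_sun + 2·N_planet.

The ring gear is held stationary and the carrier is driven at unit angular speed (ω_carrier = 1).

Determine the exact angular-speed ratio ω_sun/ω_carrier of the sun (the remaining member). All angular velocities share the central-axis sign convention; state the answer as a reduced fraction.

N_ring = 36 + 2·18 = 72
36(ω_s−ω_c) = −72(ω_r−ω_c),  ω_r=0, ω_c=1
ω_s = 1 − (72/36)(0−1) = 3
ω_s/ω_c = 3

3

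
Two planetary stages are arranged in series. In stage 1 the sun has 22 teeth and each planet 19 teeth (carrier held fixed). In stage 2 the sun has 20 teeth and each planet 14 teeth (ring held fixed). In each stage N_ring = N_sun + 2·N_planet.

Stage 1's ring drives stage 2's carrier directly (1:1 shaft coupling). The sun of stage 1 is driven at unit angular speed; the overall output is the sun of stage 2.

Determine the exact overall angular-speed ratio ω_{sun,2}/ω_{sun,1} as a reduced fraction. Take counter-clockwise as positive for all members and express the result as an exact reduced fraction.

Stage 1: N_ring = 22 + 2·19 = 60
Stage 1: 22(ω_s−ω_c) = −60(ω_r−ω_c),  ω_c=0, ω_s=1
Stage 1: ω_r = 0 − (22/60)(1−0) = -11/30
  ⇒ ω_r¹/ω_s¹ = -11/30
Stage 2: N_ring = 20 + 2·14 = 48
Stage 2: 20(ω_s−ω_c) = −48(ω_r−ω_c),  ω_r=0, ω_c=1
Stage 2: ω_s = 1 − (48/20)(0−1) = 17/5
  ⇒ ω_s²/ω_c² = 17/5
Coupling ω_c² = ω_r¹ ⇒ overall = -11/30 × 17/5 = -187/150

-187/150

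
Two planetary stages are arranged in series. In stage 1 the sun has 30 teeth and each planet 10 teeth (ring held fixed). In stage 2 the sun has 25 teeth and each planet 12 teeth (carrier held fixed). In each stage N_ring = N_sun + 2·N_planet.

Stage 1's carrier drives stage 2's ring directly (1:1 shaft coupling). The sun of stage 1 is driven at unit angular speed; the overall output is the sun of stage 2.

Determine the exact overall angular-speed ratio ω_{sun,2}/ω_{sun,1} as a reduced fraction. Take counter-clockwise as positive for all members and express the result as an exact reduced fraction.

-147/200

Stage 1: N_ring = 30 + 2·10 = 50
Stage 1: 30(ω_s−ω_c) = −50(ω_r−ω_c),  ω_r=0, ω_s=1
Stage 1: 30(1−ω_c) = −50(0−ω_c)  ⇒  80ω_c = 30  ⇒  ω_c = 3/8
  ⇒ ω_c¹/ω_s¹ = 3/8
Stage 2: N_ring = 25 + 2·12 = 49
Stage 2: 25(ω_s−ω_c) = −49(ω_r−ω_c),  ω_c=0, ω_r=1
Stage 2: ω_s = 0 − (49/25)(1−0) = -49/25
  ⇒ ω_s²/ω_r² = -49/25
Coupling ω_r² = ω_c¹ ⇒ overall = 3/8 × -49/25 = -147/200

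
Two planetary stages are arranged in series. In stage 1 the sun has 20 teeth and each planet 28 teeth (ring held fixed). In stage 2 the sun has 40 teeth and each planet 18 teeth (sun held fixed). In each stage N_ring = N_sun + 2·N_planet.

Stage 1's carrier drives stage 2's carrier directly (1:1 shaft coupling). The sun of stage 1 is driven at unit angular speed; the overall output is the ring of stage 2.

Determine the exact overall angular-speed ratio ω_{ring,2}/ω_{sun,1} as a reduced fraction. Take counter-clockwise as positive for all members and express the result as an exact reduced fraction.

145/456

Stage 1: N_ring = 20 + 2·28 = 76
Stage 1: 20(ω_s−ω_c) = −76(ω_r−ω_c),  ω_r=0, ω_s=1
Stage 1: 20(1−ω_c) = −76(0−ω_c)  ⇒  96ω_c = 20  ⇒  ω_c = 5/24
  ⇒ ω_c¹/ω_s¹ = 5/24
Stage 2: N_ring = 40 + 2·18 = 76
Stage 2: 40(ω_s−ω_c) = −76(ω_r−ω_c),  ω_s=0, ω_c=1
Stage 2: ω_r = 1 − (40/76)(0−1) = 29/19
  ⇒ ω_r²/ω_c² = 29/19
Coupling ω_c² = ω_c¹ ⇒ overall = 5/24 × 29/19 = 145/456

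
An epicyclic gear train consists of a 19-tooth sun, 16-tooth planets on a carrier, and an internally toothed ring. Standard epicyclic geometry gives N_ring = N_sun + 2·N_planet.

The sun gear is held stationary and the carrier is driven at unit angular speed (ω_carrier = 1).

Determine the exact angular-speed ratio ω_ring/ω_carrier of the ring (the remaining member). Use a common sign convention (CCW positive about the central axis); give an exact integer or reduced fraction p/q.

N_ring = 19 + 2·16 = 51
19(ω_s−ω_c) = −51(ω_r−ω_c),  ω_s=0, ω_c=1
ω_r = 1 − (19/51)(0−1) = 70/51
ω_r/ω_c = 70/51

70/51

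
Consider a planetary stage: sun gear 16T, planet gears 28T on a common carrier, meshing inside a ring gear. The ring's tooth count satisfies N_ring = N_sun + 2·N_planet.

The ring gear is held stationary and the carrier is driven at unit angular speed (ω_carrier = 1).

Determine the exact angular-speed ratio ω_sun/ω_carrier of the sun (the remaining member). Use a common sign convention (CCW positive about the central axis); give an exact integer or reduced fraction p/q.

N_ring = 16 + 2·28 = 72
16(ω_s−ω_c) = −72(ω_r−ω_c),  ω_r=0, ω_c=1
ω_s = 1 − (72/16)(0−1) = 11/2
ω_s/ω_c = 11/2

11/2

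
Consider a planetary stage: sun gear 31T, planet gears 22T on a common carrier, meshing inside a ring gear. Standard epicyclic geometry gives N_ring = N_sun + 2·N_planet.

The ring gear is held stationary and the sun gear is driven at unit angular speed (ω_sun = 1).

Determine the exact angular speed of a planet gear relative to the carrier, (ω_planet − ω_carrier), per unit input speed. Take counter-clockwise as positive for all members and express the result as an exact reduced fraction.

N_ring = 31 + 2·22 = 75
31(ω_s−ω_c) = −75(ω_r−ω_c),  ω_r=0, ω_s=1
31(1−ω_c) = −75(0−ω_c)  ⇒  106ω_c = 31  ⇒  ω_c = 31/106
sun–planet: 31·(1−31/106) = −22·(ω_p−ω_c)  ⇒  ω_p−ω_c = −(31/22)·(75/106) = -2325/2332

-2325/2332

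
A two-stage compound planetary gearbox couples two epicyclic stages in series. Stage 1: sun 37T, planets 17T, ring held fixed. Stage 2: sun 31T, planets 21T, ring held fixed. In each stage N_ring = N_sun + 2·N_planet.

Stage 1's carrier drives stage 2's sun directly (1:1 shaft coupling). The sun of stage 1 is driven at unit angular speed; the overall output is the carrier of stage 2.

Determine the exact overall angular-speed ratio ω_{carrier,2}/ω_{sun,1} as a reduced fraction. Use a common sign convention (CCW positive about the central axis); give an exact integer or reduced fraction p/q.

Stage 1: N_ring = 37 + 2·17 = 71
Stage 1: 37(ω_s−ω_c) = −71(ω_r−ω_c),  ω_r=0, ω_s=1
Stage 1: 37(1−ω_c) = −71(0−ω_c)  ⇒  108ω_c = 37  ⇒  ω_c = 37/108
  ⇒ ω_c¹/ω_s¹ = 37/108
Stage 2: N_ring = 31 + 2·21 = 73
Stage 2: 31(ω_s−ω_c) = −73(ω_r−ω_c),  ω_r=0, ω_s=1
Stage 2: 31(1−ω_c) = −73(0−ω_c)  ⇒  104ω_c = 31  ⇒  ω_c = 31/104
  ⇒ ω_c²/ω_s² = 31/104
Coupling ω_s² = ω_c¹ ⇒ overall = 37/108 × 31/104 = 1147/11232

1147/11232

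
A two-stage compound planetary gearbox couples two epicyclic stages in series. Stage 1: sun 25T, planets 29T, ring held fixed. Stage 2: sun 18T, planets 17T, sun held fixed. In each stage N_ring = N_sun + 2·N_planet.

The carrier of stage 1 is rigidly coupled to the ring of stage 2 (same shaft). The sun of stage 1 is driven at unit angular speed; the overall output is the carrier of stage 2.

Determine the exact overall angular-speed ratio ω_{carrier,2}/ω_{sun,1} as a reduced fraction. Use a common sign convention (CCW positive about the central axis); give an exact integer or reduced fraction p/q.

Stage 1: N_ring = 25 + 2·29 = 83
Stage 1: 25(ω_s−ω_c) = −83(ω_r−ω_c),  ω_r=0, ω_s=1
Stage 1: 25(1−ω_c) = −83(0−ω_c)  ⇒  108ω_c = 25  ⇒  ω_c = 25/108
  ⇒ ω_c¹/ω_s¹ = 25/108
Stage 2: N_ring = 18 + 2·17 = 52
Stage 2: 18(ω_s−ω_c) = −52(ω_r−ω_c),  ω_s=0, ω_r=1
Stage 2: 18(0−ω_c) = −52(1−ω_c)  ⇒  70ω_c = 52  ⇒  ω_c = 26/35
  ⇒ ω_c²/ω_r² = 26/35
Coupling ω_r² = ω_c¹ ⇒ overall = 25/108 × 26/35 = 65/378

65/378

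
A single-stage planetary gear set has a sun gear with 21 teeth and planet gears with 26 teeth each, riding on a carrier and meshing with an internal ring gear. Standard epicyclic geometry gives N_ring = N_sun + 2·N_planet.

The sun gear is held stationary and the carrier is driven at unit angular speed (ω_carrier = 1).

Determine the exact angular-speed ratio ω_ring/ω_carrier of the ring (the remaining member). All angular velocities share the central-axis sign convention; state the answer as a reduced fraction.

94/73

N_ring = 21 + 2·26 = 73
21(ω_s−ω_c) = −73(ω_r−ω_c),  ω_s=0, ω_c=1
ω_r = 1 − (21/73)(0−1) = 94/73
ω_r/ω_c = 94/73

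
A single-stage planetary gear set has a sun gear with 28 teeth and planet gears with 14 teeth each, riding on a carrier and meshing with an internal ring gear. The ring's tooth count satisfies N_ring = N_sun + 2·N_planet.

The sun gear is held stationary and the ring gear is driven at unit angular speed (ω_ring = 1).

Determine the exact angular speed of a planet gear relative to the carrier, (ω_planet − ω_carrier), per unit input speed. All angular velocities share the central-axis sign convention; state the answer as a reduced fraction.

4/3

N_ring = 28 + 2·14 = 56
28(ω_s−ω_c) = −56(ω_r−ω_c),  ω_s=0, ω_r=1
28(0−ω_c) = −56(1−ω_c)  ⇒  84ω_c = 56  ⇒  ω_c = 2/3
sun–planet: 28·(0−2/3) = −14·(ω_p−ω_c)  ⇒  ω_p−ω_c = −(28/14)·(-2/3) = 4/3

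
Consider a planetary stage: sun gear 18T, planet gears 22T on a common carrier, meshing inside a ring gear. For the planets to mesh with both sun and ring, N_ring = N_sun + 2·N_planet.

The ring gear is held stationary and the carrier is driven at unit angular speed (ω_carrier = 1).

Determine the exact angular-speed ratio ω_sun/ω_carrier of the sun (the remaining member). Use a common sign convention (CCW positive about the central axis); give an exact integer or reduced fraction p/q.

N_ring = 18 + 2·22 = 62
18(ω_s−ω_c) = −62(ω_r−ω_c),  ω_r=0, ω_c=1
ω_s = 1 − (62/18)(0−1) = 40/9
ω_s/ω_c = 40/9

40/9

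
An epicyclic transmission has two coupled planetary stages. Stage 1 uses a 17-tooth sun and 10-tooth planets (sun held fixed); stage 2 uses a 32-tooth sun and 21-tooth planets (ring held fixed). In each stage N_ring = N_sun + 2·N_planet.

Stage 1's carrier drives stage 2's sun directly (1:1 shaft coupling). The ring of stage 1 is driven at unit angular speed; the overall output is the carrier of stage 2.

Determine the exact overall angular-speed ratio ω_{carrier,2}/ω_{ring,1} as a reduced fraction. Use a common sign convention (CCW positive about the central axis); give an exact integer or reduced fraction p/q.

Stage 1: N_ring = 17 + 2·10 = 37
Stage 1: 17(ω_s−ω_c) = −37(ω_r−ω_c),  ω_s=0, ω_r=1
Stage 1: 17(0−ω_c) = −37(1−ω_c)  ⇒  54ω_c = 37  ⇒  ω_c = 37/54
  ⇒ ω_c¹/ω_r¹ = 37/54
Stage 2: N_ring = 32 + 2·21 = 74
Stage 2: 32(ω_s−ω_c) = −74(ω_r−ω_c),  ω_r=0, ω_s=1
Stage 2: 32(1−ω_c) = −74(0−ω_c)  ⇒  106ω_c = 32  ⇒  ω_c = 16/53
  ⇒ ω_c²/ω_s² = 16/53
Coupling ω_s² = ω_c¹ ⇒ overall = 37/54 × 16/53 = 296/1431

296/1431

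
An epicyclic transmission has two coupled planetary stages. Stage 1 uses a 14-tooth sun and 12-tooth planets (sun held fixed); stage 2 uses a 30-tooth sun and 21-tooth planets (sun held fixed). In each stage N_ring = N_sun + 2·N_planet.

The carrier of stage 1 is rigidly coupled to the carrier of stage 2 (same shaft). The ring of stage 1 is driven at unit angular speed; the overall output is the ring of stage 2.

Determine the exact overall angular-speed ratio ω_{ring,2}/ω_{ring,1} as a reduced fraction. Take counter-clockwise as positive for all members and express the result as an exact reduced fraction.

Stage 1: N_ring = 14 + 2·12 = 38
Stage 1: 14(ω_s−ω_c) = −38(ω_r−ω_c),  ω_s=0, ω_r=1
Stage 1: 14(0−ω_c) = −38(1−ω_c)  ⇒  52ω_c = 38  ⇒  ω_c = 19/26
  ⇒ ω_c¹/ω_r¹ = 19/26
Stage 2: N_ring = 30 + 2·21 = 72
Stage 2: 30(ω_s−ω_c) = −72(ω_r−ω_c),  ω_s=0, ω_c=1
Stage 2: ω_r = 1 − (30/72)(0−1) = 17/12
  ⇒ ω_r²/ω_c² = 17/12
Coupling ω_c² = ω_c¹ ⇒ overall = 19/26 × 17/12 = 323/312

323/312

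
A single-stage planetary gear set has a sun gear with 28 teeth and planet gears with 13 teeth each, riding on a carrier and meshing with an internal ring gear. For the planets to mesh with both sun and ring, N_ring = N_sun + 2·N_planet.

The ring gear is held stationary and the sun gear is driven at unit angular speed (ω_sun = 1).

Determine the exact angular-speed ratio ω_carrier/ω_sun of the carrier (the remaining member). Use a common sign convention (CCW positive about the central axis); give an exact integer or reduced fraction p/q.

N_ring = 28 + 2·13 = 54
28(ω_s−ω_c) = −54(ω_r−ω_c),  ω_r=0, ω_s=1
28(1−ω_c) = −54(0−ω_c)  ⇒  82ω_c = 28  ⇒  ω_c = 14/41
ω_c/ω_s = 14/41

14/41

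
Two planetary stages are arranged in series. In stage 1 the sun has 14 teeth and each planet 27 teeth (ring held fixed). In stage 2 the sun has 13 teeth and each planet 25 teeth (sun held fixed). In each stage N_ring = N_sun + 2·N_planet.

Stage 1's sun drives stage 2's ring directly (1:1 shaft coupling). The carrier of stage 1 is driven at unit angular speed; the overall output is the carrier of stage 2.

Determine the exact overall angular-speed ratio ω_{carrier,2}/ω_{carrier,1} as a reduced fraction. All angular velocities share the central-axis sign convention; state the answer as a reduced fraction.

Stage 1: N_ring = 14 + 2·27 = 68
Stage 1: 14(ω_s−ω_c) = −68(ω_r−ω_c),  ω_r=0, ω_c=1
Stage 1: ω_s = 1 − (68/14)(0−1) = 41/7
  ⇒ ω_s¹/ω_c¹ = 41/7
Stage 2: N_ring = 13 + 2·25 = 63
Stage 2: 13(ω_s−ω_c) = −63(ω_r−ω_c),  ω_s=0, ω_r=1
Stage 2: 13(0−ω_c) = −63(1−ω_c)  ⇒  76ω_c = 63  ⇒  ω_c = 63/76
  ⇒ ω_c²/ω_r² = 63/76
Coupling ω_r² = ω_s¹ ⇒ overall = 41/7 × 63/76 = 369/76

369/76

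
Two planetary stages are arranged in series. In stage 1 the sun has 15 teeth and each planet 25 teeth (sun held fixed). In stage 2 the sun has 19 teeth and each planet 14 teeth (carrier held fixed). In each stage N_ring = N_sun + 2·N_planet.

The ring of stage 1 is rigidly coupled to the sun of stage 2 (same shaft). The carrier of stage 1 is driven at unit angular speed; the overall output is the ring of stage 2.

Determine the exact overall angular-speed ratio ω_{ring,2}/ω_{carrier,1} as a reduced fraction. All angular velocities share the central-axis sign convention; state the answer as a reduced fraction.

-304/611

Stage 1: N_ring = 15 + 2·25 = 65
Stage 1: 15(ω_s−ω_c) = −65(ω_r−ω_c),  ω_s=0, ω_c=1
Stage 1: ω_r = 1 − (15/65)(0−1) = 16/13
  ⇒ ω_r¹/ω_c¹ = 16/13
Stage 2: N_ring = 19 + 2·14 = 47
Stage 2: 19(ω_s−ω_c) = −47(ω_r−ω_c),  ω_c=0, ω_s=1
Stage 2: ω_r = 0 − (19/47)(1−0) = -19/47
  ⇒ ω_r²/ω_s² = -19/47
Coupling ω_s² = ω_r¹ ⇒ overall = 16/13 × -19/47 = -304/611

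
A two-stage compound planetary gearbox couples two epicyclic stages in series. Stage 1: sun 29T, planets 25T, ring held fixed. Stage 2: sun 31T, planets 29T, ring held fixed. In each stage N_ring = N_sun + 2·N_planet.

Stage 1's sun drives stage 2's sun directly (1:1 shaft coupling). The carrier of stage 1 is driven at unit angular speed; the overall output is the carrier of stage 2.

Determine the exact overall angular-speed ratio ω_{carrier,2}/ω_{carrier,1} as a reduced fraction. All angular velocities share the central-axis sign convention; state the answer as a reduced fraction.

279/290

Stage 1: N_ring = 29 + 2·25 = 79
Stage 1: 29(ω_s−ω_c) = −79(ω_r−ω_c),  ω_r=0, ω_c=1
Stage 1: ω_s = 1 − (79/29)(0−1) = 108/29
  ⇒ ω_s¹/ω_c¹ = 108/29
Stage 2: N_ring = 31 + 2·29 = 89
Stage 2: 31(ω_s−ω_c) = −89(ω_r−ω_c),  ω_r=0, ω_s=1
Stage 2: 31(1−ω_c) = −89(0−ω_c)  ⇒  120ω_c = 31  ⇒  ω_c = 31/120
  ⇒ ω_c²/ω_s² = 31/120
Coupling ω_s² = ω_s¹ ⇒ overall = 108/29 × 31/120 = 279/290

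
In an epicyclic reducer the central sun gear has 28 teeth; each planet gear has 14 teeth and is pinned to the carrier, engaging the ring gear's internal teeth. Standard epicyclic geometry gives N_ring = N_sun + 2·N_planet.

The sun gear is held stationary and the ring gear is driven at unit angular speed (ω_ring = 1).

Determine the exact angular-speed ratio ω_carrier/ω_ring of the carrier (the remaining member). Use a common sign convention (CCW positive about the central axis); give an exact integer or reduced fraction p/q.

N_ring = 28 + 2·14 = 56
28(ω_s−ω_c) = −56(ω_r−ω_c),  ω_s=0, ω_r=1
28(0−ω_c) = −56(1−ω_c)  ⇒  84ω_c = 56  ⇒  ω_c = 2/3
ω_c/ω_r = 2/3

2/3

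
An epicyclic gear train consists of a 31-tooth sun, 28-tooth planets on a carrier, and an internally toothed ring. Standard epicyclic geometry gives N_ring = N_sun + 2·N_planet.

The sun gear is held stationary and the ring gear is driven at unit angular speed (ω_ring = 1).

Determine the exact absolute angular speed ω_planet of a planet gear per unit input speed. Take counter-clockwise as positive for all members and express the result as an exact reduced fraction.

87/56

N_ring = 31 + 2·28 = 87
31(ω_s−ω_c) = −87(ω_r−ω_c),  ω_s=0, ω_r=1
31(0−ω_c) = −87(1−ω_c)  ⇒  118ω_c = 87  ⇒  ω_c = 87/118
sun–planet: 31·(0−87/118) = −28·(ω_p−ω_c)  ⇒  ω_p−ω_c = −(31/28)·(-87/118) = 2697/3304
ω_p = 87/118 + 2697/3304 = 87/56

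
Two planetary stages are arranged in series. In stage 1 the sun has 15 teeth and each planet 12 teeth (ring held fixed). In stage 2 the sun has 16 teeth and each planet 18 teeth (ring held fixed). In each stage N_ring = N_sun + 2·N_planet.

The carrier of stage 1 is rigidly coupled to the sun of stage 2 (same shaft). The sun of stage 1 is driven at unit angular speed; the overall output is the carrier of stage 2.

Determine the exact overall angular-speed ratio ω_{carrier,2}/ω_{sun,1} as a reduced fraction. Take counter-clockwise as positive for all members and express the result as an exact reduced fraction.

Stage 1: N_ring = 15 + 2·12 = 39
Stage 1: 15(ω_s−ω_c) = −39(ω_r−ω_c),  ω_r=0, ω_s=1
Stage 1: 15(1−ω_c) = −39(0−ω_c)  ⇒  54ω_c = 15  ⇒  ω_c = 5/18
  ⇒ ω_c¹/ω_s¹ = 5/18
Stage 2: N_ring = 16 + 2·18 = 52
Stage 2: 16(ω_s−ω_c) = −52(ω_r−ω_c),  ω_r=0, ω_s=1
Stage 2: 16(1−ω_c) = −52(0−ω_c)  ⇒  68ω_c = 16  ⇒  ω_c = 4/17
  ⇒ ω_c²/ω_s² = 4/17
Coupling ω_s² = ω_c¹ ⇒ overall = 5/18 × 4/17 = 10/153

10/153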